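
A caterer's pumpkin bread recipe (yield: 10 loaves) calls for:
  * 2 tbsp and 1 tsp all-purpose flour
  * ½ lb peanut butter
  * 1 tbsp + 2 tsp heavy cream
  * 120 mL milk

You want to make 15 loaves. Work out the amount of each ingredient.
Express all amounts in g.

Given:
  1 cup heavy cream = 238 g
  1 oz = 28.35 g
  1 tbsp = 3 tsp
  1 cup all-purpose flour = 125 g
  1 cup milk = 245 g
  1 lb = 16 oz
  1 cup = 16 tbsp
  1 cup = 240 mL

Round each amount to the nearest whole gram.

all-purpose flour: 27 g; peanut butter: 340 g; heavy cream: 37 g; milk: 184 g

Scaling factor: 15/10 = 3/2 = 1.5.
all-purpose flour: (2 tbsp + 1 tsp = 7/3 tbsp) × 3/2 ÷ 16 tbsp/cup × 125 g/cup ≈ 27 g
peanut butter: 0.5 lb × 3/2 × 16 oz/lb × 28.35 g/oz ≈ 340 g
heavy cream: (1 tbsp + 2 tsp = 5/3 tbsp) × 3/2 ÷ 16 tbsp/cup × 238 g/cup ≈ 37 g
milk: 120 mL × 3/2 ÷ 240 mL/cup × 245 g/cup ≈ 184 g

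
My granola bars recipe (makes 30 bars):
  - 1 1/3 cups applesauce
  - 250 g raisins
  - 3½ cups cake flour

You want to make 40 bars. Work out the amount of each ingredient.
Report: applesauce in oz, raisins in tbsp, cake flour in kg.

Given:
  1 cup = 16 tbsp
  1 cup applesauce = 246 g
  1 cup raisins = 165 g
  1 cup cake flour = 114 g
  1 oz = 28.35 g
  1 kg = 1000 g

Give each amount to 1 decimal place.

Scaling factor: 40/30 = 4/3.
applesauce: 4/3 cup × 4/3 × 246 g/cup ÷ 28.35 g/oz ≈ 15.4 oz
raisins: 250 g × 4/3 ÷ 165 g/cup × 16 tbsp/cup ≈ 32.3 tbsp
cake flour: 3.5 cup × 4/3 × 114 g/cup ÷ 1000 g/kg ≈ 0.5 kg

applesauce: 15.4 oz; raisins: 32.3 tbsp; cake flour: 0.5 kg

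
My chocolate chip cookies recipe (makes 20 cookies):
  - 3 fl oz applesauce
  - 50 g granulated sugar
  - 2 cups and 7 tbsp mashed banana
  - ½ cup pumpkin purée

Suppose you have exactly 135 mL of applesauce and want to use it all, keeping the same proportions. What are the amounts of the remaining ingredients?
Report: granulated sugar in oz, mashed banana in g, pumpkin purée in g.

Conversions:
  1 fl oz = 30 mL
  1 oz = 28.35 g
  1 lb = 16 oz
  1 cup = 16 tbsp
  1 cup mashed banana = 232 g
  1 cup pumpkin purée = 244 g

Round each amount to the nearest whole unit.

granulated sugar: 3 oz; mashed banana: 848 g; pumpkin purée: 183 g

The original recipe has 90 mL of applesauce, so the scaling factor is 135 ÷ 90 = 3/2 = 1.5.
granulated sugar: 50 g × 3/2 ÷ 28.35 g/oz ≈ 3 oz
mashed banana: (2 cup + 7 tbsp = 2.4375 cup) × 3/2 × 232 g/cup ≈ 848 g
pumpkin purée: 0.5 cup × 3/2 × 244 g/cup = 183 g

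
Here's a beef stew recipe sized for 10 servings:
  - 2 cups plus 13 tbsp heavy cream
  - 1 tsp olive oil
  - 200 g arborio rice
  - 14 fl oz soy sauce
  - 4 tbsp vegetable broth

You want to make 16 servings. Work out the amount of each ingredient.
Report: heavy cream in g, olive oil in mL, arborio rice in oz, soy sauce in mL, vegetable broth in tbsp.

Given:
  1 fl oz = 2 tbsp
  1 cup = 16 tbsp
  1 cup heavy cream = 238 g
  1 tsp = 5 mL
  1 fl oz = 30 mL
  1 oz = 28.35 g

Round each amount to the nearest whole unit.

heavy cream: 1071 g; olive oil: 8 mL; arborio rice: 11 oz; soy sauce: 672 mL; vegetable broth: 6 tbsp

Scaling factor: 16/10 = 8/5 = 1.6.
heavy cream: (2 cup + 13 tbsp = 2.8125 cup) × 8/5 × 238 g/cup = 1071 g
olive oil: 1 tsp × 8/5 × 5 mL/tsp = 8 mL
arborio rice: 200 g × 8/5 ÷ 28.35 g/oz ≈ 11 oz
soy sauce: 14 fl oz × 8/5 × 30 mL/fl oz = 672 mL
vegetable broth: 4 tbsp × 8/5 ≈ 6 tbsp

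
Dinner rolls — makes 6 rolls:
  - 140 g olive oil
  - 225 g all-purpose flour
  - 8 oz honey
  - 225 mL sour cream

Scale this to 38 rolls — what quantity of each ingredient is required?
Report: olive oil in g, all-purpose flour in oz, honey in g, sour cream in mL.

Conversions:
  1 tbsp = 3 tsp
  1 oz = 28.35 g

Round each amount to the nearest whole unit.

olive oil: 887 g; all-purpose flour: 50 oz; honey: 1436 g; sour cream: 1425 mL

Scaling factor: 38/6 = 19/3.
olive oil: 140 g × 19/3 ≈ 887 g
all-purpose flour: 225 g × 19/3 ÷ 28.35 g/oz ≈ 50 oz
honey: 8 oz × 19/3 × 28.35 g/oz ≈ 1436 g
sour cream: 225 mL × 19/3 = 1425 mL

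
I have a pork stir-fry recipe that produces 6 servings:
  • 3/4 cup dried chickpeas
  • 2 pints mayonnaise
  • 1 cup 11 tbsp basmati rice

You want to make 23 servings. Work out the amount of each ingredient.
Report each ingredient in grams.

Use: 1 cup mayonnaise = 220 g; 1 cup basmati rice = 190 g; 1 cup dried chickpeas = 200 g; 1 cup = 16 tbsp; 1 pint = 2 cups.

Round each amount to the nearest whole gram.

Scaling factor: 23/6.
dried chickpeas: 0.75 cup × 23/6 × 200 g/cup = 575 g
mayonnaise: 2 pint × 23/6 × 2 cup/pint × 220 g/cup ≈ 3373 g
basmati rice: (1 cup + 11 tbsp = 1.6875 cup) × 23/6 × 190 g/cup ≈ 1229 g

dried chickpeas: 575 g; mayonnaise: 3373 g; basmati rice: 1229 g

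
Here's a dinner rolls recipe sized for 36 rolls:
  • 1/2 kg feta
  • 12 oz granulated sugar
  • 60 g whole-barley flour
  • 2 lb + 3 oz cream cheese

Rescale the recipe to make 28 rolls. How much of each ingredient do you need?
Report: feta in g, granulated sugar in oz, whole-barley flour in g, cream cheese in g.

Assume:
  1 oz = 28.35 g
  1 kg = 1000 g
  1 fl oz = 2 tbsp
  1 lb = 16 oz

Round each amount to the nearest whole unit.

feta: 389 g; granulated sugar: 9 oz; whole-barley flour: 47 g; cream cheese: 772 g

Scaling factor: 28/36 = 7/9.
feta: 0.5 kg × 7/9 × 1000 g/kg ≈ 389 g
granulated sugar: 12 oz × 7/9 ≈ 9 oz
whole-barley flour: 60 g × 7/9 ≈ 47 g
cream cheese: (2 lb + 3 oz = 2.1875 lb) × 7/9 × 16 oz/lb × 28.35 g/oz ≈ 772 g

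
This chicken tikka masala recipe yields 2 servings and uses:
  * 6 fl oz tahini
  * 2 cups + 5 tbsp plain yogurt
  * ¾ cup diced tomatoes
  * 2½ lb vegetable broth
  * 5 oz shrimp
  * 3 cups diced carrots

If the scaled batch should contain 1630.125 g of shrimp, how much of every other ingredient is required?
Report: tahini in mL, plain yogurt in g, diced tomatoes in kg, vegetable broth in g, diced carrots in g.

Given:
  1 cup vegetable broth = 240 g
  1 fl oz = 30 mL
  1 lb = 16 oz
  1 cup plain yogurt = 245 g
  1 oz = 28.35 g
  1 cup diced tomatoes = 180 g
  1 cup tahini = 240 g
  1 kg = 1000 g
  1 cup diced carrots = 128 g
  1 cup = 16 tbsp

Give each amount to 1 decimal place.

tahini: 2070.0 mL; plain yogurt: 6515.5 g; diced tomatoes: 1.6 kg; vegetable broth: 13041.0 g; diced carrots: 4416.0 g

The original recipe has 141.75 g of shrimp, so the scaling factor is 1630.125 ÷ 141.75 = 23/2 = 11.5.
tahini: 6 fl oz × 23/2 × 30 mL/fl oz = 2070.0 mL
plain yogurt: (2 cup + 5 tbsp = 2.3125 cup) × 23/2 × 245 g/cup ≈ 6515.5 g
diced tomatoes: 0.75 cup × 23/2 × 180 g/cup ÷ 1000 g/kg ≈ 1.6 kg
vegetable broth: 2.5 lb × 23/2 × 16 oz/lb × 28.35 g/oz = 13041.0 g
diced carrots: 3 cup × 23/2 × 128 g/cup = 4416.0 g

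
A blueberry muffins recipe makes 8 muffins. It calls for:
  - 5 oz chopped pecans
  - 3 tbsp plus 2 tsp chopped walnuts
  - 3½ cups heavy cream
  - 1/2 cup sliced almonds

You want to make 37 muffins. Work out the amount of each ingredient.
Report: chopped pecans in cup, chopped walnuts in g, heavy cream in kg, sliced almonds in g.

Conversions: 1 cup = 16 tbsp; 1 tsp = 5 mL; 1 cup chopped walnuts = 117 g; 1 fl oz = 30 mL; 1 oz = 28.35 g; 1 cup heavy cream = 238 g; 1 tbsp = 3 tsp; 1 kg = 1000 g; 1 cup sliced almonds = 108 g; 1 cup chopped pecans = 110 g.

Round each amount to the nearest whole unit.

Scaling factor: 37/8 = 4.625.
chopped pecans: 5 oz × 37/8 × 28.35 g/oz ÷ 110 g/cup ≈ 6 cup
chopped walnuts: (3 tbsp + 2 tsp = 11/3 tbsp) × 37/8 ÷ 16 tbsp/cup × 117 g/cup ≈ 124 g
heavy cream: 3.5 cup × 37/8 × 238 g/cup ÷ 1000 g/kg ≈ 4 kg
sliced almonds: 0.5 cup × 37/8 × 108 g/cup ≈ 250 g

chopped pecans: 6 cup; chopped walnuts: 124 g; heavy cream: 4 kg; sliced almonds: 250 g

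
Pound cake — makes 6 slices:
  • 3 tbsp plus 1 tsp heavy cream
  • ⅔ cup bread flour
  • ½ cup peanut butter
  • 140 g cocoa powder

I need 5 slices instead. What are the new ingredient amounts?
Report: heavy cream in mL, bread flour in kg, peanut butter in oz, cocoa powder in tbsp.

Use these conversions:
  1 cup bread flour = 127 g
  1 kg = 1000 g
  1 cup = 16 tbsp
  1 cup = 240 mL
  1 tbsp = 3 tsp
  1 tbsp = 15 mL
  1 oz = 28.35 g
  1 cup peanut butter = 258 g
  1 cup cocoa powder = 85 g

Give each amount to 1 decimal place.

Scaling factor: 5/6.
heavy cream: (3 tbsp + 1 tsp = 10/3 tbsp) × 5/6 × 15 mL/tbsp ≈ 41.7 mL
bread flour: 2/3 cup × 5/6 × 127 g/cup ÷ 1000 g/kg ≈ 0.1 kg
peanut butter: 0.5 cup × 5/6 × 258 g/cup ÷ 28.35 g/oz ≈ 3.8 oz
cocoa powder: 140 g × 5/6 ÷ 85 g/cup × 16 tbsp/cup ≈ 22.0 tbsp

heavy cream: 41.7 mL; bread flour: 0.1 kg; peanut butter: 3.8 oz; cocoa powder: 22.0 tbsp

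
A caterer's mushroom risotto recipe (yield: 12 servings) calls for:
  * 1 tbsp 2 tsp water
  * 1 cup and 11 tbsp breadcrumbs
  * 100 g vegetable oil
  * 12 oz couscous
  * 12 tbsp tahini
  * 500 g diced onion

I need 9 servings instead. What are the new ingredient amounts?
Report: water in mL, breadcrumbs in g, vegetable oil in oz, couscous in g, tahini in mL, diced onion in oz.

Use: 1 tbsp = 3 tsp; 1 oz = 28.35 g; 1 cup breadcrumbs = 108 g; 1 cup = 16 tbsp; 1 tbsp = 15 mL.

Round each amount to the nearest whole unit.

Scaling factor: 9/12 = 3/4 = 0.75.
water: (1 tbsp + 2 tsp = 5/3 tbsp) × 3/4 × 15 mL/tbsp ≈ 19 mL
breadcrumbs: (1 cup + 11 tbsp = 1.6875 cup) × 3/4 × 108 g/cup ≈ 137 g
vegetable oil: 100 g × 3/4 ÷ 28.35 g/oz ≈ 3 oz
couscous: 12 oz × 3/4 × 28.35 g/oz ≈ 255 g
tahini: 12 tbsp × 3/4 × 15 mL/tbsp = 135 mL
diced onion: 500 g × 3/4 ÷ 28.35 g/oz ≈ 13 oz

water: 19 mL; breadcrumbs: 137 g; vegetable oil: 3 oz; couscous: 255 g; tahini: 135 mL; diced onion: 13 oz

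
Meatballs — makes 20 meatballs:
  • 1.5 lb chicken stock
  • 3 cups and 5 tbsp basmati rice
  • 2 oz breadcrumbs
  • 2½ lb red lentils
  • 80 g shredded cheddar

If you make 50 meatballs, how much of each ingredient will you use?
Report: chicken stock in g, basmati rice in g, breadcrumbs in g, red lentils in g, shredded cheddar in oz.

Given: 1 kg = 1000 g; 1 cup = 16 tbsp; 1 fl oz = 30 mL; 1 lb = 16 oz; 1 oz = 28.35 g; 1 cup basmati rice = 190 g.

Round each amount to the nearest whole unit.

Scaling factor: 50/20 = 5/2 = 2.5.
chicken stock: 1.5 lb × 5/2 × 16 oz/lb × 28.35 g/oz = 1701 g
basmati rice: (3 cup + 5 tbsp = 3.3125 cup) × 5/2 × 190 g/cup ≈ 1573 g
breadcrumbs: 2 oz × 5/2 × 28.35 g/oz ≈ 142 g
red lentils: 2.5 lb × 5/2 × 16 oz/lb × 28.35 g/oz = 2835 g
shredded cheddar: 80 g × 5/2 ÷ 28.35 g/oz ≈ 7 oz

chicken stock: 1701 g; basmati rice: 1573 g; breadcrumbs: 142 g; red lentils: 2835 g; shredded cheddar: 7 oz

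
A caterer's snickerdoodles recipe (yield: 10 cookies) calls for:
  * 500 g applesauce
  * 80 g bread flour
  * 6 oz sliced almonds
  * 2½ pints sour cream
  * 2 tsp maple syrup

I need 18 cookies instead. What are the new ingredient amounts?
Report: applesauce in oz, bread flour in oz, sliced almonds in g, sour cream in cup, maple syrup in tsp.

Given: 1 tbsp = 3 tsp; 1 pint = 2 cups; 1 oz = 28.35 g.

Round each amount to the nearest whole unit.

Scaling factor: 18/10 = 9/5 = 1.8.
applesauce: 500 g × 9/5 ÷ 28.35 g/oz ≈ 32 oz
bread flour: 80 g × 9/5 ÷ 28.35 g/oz ≈ 5 oz
sliced almonds: 6 oz × 9/5 × 28.35 g/oz ≈ 306 g
sour cream: 2.5 pint × 9/5 × 2 cup/pint = 9 cup
maple syrup: 2 tsp × 9/5 ≈ 4 tsp

applesauce: 32 oz; bread flour: 5 oz; sliced almonds: 306 g; sour cream: 9 cup; maple syrup: 4 tsp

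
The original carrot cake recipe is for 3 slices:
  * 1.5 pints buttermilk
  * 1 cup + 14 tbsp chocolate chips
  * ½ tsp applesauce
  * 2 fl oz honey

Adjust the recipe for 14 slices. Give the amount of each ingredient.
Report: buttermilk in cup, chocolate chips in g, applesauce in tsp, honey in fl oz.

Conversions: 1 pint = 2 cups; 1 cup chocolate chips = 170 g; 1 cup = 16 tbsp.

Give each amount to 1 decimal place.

buttermilk: 14.0 cup; chocolate chips: 1487.5 g; applesauce: 2.3 tsp; honey: 9.3 fl oz

Scaling factor: 14/3.
buttermilk: 1.5 pint × 14/3 × 2 cup/pint = 14.0 cup
chocolate chips: (1 cup + 14 tbsp = 1.875 cup) × 14/3 × 170 g/cup = 1487.5 g
applesauce: 0.5 tsp × 14/3 ≈ 2.3 tsp
honey: 2 fl oz × 14/3 ≈ 9.3 fl oz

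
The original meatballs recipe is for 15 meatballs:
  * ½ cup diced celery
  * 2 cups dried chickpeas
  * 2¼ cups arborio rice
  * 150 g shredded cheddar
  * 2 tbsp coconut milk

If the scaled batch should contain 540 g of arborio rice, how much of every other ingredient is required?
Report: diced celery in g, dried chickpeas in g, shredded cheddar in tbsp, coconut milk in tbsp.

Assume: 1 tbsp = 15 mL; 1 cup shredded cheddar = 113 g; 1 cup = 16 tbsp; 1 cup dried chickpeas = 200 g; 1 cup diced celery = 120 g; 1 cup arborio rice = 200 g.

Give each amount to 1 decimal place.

diced celery: 72.0 g; dried chickpeas: 480.0 g; shredded cheddar: 25.5 tbsp; coconut milk: 2.4 tbsp

The original recipe has 450 g of arborio rice, so the scaling factor is 540 ÷ 450 = 6/5 = 1.2.
diced celery: 0.5 cup × 6/5 × 120 g/cup = 72.0 g
dried chickpeas: 2 cup × 6/5 × 200 g/cup = 480.0 g
shredded cheddar: 150 g × 6/5 ÷ 113 g/cup × 16 tbsp/cup ≈ 25.5 tbsp
coconut milk: 2 tbsp × 6/5 = 2.4 tbsp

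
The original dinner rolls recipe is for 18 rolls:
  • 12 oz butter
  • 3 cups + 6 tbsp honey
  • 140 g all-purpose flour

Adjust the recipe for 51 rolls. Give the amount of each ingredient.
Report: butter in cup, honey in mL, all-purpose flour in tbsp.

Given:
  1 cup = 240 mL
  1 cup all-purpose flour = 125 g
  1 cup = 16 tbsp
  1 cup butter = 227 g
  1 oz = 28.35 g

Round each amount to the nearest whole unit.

butter: 4 cup; honey: 2295 mL; all-purpose flour: 51 tbsp

Scaling factor: 51/18 = 17/6.
butter: 12 oz × 17/6 × 28.35 g/oz ÷ 227 g/cup ≈ 4 cup
honey: (3 cup + 6 tbsp = 3.375 cup) × 17/6 × 240 mL/cup = 2295 mL
all-purpose flour: 140 g × 17/6 ÷ 125 g/cup × 16 tbsp/cup ≈ 51 tbsp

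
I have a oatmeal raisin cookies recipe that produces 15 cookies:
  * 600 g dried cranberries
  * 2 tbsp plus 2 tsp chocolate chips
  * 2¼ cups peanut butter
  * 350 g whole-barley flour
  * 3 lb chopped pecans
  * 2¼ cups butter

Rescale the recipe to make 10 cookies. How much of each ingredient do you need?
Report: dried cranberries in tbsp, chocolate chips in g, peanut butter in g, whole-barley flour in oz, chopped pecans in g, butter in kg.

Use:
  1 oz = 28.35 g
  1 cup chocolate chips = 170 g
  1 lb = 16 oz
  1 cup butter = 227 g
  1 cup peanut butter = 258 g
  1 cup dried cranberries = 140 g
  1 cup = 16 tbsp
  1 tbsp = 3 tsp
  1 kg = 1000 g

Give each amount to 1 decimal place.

Scaling factor: 10/15 = 2/3.
dried cranberries: 600 g × 2/3 ÷ 140 g/cup × 16 tbsp/cup ≈ 45.7 tbsp
chocolate chips: (2 tbsp + 2 tsp = 8/3 tbsp) × 2/3 ÷ 16 tbsp/cup × 170 g/cup ≈ 18.9 g
peanut butter: 2.25 cup × 2/3 × 258 g/cup = 387.0 g
whole-barley flour: 350 g × 2/3 ÷ 28.35 g/oz ≈ 8.2 oz
chopped pecans: 3 lb × 2/3 × 16 oz/lb × 28.35 g/oz = 907.2 g
butter: 2.25 cup × 2/3 × 227 g/cup ÷ 1000 g/kg ≈ 0.3 kg

dried cranberries: 45.7 tbsp; chocolate chips: 18.9 g; peanut butter: 387.0 g; whole-barley flour: 8.2 oz; chopped pecans: 907.2 g; butter: 0.3 kg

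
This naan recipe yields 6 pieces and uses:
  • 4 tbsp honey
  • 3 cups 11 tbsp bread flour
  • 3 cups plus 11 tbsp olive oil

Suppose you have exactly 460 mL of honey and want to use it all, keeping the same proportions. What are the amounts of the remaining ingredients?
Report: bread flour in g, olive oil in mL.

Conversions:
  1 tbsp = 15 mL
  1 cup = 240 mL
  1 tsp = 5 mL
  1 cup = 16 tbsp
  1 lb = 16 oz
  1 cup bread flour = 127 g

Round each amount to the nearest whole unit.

bread flour: 3590 g; olive oil: 6785 mL

The original recipe has 60 mL of honey, so the scaling factor is 460 ÷ 60 = 23/3.
bread flour: (3 cup + 11 tbsp = 3.6875 cup) × 23/3 × 127 g/cup ≈ 3590 g
olive oil: (3 cup + 11 tbsp = 3.6875 cup) × 23/3 × 240 mL/cup = 6785 mL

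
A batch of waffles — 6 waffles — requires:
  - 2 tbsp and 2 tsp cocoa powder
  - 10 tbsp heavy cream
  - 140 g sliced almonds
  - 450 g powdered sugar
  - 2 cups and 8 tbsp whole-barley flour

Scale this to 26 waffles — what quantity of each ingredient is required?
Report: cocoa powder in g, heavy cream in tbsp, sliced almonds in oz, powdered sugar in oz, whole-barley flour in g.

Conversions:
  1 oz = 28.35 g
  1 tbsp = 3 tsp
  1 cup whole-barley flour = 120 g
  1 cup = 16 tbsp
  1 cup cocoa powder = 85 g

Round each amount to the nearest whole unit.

Scaling factor: 26/6 = 13/3.
cocoa powder: (2 tbsp + 2 tsp = 8/3 tbsp) × 13/3 ÷ 16 tbsp/cup × 85 g/cup ≈ 61 g
heavy cream: 10 tbsp × 13/3 ≈ 43 tbsp
sliced almonds: 140 g × 13/3 ÷ 28.35 g/oz ≈ 21 oz
powdered sugar: 450 g × 13/3 ÷ 28.35 g/oz ≈ 69 oz
whole-barley flour: (2 cup + 8 tbsp = 2.5 cup) × 13/3 × 120 g/cup = 1300 g

cocoa powder: 61 g; heavy cream: 43 tbsp; sliced almonds: 21 oz; powdered sugar: 69 oz; whole-barley flour: 1300 g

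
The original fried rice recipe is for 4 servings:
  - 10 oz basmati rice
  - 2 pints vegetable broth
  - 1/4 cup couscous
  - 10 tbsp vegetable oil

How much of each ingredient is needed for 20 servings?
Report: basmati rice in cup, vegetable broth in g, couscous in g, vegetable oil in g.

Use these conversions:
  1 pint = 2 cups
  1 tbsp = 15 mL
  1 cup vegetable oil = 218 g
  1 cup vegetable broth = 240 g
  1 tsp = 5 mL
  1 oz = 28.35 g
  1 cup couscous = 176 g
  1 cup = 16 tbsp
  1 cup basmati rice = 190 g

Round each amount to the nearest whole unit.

Scaling factor: 20/4 = 5.
basmati rice: 10 oz × 5 × 28.35 g/oz ÷ 190 g/cup ≈ 7 cup
vegetable broth: 2 pint × 5 × 2 cup/pint × 240 g/cup = 4800 g
couscous: 0.25 cup × 5 × 176 g/cup = 220 g
vegetable oil: 10 tbsp × 5 ÷ 16 tbsp/cup × 218 g/cup ≈ 681 g

basmati rice: 7 cup; vegetable broth: 4800 g; couscous: 220 g; vegetable oil: 681 g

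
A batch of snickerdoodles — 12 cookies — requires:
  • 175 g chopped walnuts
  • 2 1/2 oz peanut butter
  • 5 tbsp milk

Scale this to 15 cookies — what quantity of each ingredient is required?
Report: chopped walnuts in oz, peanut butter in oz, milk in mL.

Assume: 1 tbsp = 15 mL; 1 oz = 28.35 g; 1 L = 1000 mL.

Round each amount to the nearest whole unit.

Scaling factor: 15/12 = 5/4 = 1.25.
chopped walnuts: 175 g × 5/4 ÷ 28.35 g/oz ≈ 8 oz
peanut butter: 2.5 oz × 5/4 ≈ 3 oz
milk: 5 tbsp × 5/4 × 15 mL/tbsp ≈ 94 mL

chopped walnuts: 8 oz; peanut butter: 3 oz; milk: 94 mL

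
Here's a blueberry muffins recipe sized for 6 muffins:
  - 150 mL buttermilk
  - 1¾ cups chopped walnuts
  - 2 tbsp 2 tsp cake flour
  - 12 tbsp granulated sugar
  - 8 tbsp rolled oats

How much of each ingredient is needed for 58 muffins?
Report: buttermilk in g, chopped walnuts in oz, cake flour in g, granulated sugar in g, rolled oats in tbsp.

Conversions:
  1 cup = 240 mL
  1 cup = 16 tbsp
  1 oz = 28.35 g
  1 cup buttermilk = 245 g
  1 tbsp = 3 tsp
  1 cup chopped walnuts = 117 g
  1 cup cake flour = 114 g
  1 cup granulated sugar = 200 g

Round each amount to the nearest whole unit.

buttermilk: 1480 g; chopped walnuts: 70 oz; cake flour: 184 g; granulated sugar: 1450 g; rolled oats: 77 tbsp

Scaling factor: 58/6 = 29/3.
buttermilk: 150 mL × 29/3 ÷ 240 mL/cup × 245 g/cup ≈ 1480 g
chopped walnuts: 1.75 cup × 29/3 × 117 g/cup ÷ 28.35 g/oz ≈ 70 oz
cake flour: (2 tbsp + 2 tsp = 8/3 tbsp) × 29/3 ÷ 16 tbsp/cup × 114 g/cup ≈ 184 g
granulated sugar: 12 tbsp × 29/3 ÷ 16 tbsp/cup × 200 g/cup = 1450 g
rolled oats: 8 tbsp × 29/3 ≈ 77 tbsp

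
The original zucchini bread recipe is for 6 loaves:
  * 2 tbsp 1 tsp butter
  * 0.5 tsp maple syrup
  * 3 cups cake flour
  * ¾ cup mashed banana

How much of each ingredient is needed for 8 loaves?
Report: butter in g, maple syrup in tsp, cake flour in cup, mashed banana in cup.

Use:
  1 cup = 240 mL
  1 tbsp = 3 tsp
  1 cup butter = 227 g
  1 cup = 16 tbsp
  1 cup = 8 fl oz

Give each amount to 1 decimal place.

butter: 44.1 g; maple syrup: 0.7 tsp; cake flour: 4.0 cup; mashed banana: 1.0 cup

Scaling factor: 8/6 = 4/3.
butter: (2 tbsp + 1 tsp = 7/3 tbsp) × 4/3 ÷ 16 tbsp/cup × 227 g/cup ≈ 44.1 g
maple syrup: 0.5 tsp × 4/3 ≈ 0.7 tsp
cake flour: 3 cup × 4/3 = 4.0 cup
mashed banana: 0.75 cup × 4/3 = 1.0 cup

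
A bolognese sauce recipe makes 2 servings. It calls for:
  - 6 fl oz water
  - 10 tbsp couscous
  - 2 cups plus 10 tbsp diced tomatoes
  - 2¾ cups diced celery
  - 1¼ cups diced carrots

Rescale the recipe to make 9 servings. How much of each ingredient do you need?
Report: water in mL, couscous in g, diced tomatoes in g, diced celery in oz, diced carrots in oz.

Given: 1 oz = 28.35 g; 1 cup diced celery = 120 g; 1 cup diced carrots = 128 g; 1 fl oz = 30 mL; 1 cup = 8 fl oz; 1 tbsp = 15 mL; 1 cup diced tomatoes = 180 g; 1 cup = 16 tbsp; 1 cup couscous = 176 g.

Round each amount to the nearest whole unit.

Scaling factor: 9/2 = 4.5.
water: 6 fl oz × 9/2 × 30 mL/fl oz = 810 mL
couscous: 10 tbsp × 9/2 ÷ 16 tbsp/cup × 176 g/cup = 495 g
diced tomatoes: (2 cup + 10 tbsp = 2.625 cup) × 9/2 × 180 g/cup ≈ 2126 g
diced celery: 2.75 cup × 9/2 × 120 g/cup ÷ 28.35 g/oz ≈ 52 oz
diced carrots: 1.25 cup × 9/2 × 128 g/cup ÷ 28.35 g/oz ≈ 25 oz

water: 810 mL; couscous: 495 g; diced tomatoes: 2126 g; diced celery: 52 oz; diced carrots: 25 oz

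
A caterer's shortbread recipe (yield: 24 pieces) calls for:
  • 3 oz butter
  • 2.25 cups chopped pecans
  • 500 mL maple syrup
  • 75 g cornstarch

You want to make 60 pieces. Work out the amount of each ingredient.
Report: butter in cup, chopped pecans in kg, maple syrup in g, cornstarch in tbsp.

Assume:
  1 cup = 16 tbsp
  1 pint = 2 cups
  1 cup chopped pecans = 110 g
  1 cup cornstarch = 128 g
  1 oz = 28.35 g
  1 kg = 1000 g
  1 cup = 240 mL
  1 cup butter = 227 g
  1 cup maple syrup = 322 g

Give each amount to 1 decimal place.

butter: 0.9 cup; chopped pecans: 0.6 kg; maple syrup: 1677.1 g; cornstarch: 23.4 tbsp

Scaling factor: 60/24 = 5/2 = 2.5.
butter: 3 oz × 5/2 × 28.35 g/oz ÷ 227 g/cup ≈ 0.9 cup
chopped pecans: 2.25 cup × 5/2 × 110 g/cup ÷ 1000 g/kg ≈ 0.6 kg
maple syrup: 500 mL × 5/2 ÷ 240 mL/cup × 322 g/cup ≈ 1677.1 g
cornstarch: 75 g × 5/2 ÷ 128 g/cup × 16 tbsp/cup ≈ 23.4 tbsp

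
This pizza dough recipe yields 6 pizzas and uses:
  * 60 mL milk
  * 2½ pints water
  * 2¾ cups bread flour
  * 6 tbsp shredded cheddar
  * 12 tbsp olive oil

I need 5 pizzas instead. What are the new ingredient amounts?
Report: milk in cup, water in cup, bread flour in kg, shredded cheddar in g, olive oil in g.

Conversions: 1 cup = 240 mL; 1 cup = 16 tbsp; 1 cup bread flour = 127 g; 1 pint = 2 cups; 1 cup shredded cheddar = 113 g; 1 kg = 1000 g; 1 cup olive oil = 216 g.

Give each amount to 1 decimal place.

milk: 0.2 cup; water: 4.2 cup; bread flour: 0.3 kg; shredded cheddar: 35.3 g; olive oil: 135.0 g

Scaling factor: 5/6.
milk: 60 mL × 5/6 ÷ 240 mL/cup ≈ 0.2 cup
water: 2.5 pint × 5/6 × 2 cup/pint ≈ 4.2 cup
bread flour: 2.75 cup × 5/6 × 127 g/cup ÷ 1000 g/kg ≈ 0.3 kg
shredded cheddar: 6 tbsp × 5/6 ÷ 16 tbsp/cup × 113 g/cup ≈ 35.3 g
olive oil: 12 tbsp × 5/6 ÷ 16 tbsp/cup × 216 g/cup = 135.0 g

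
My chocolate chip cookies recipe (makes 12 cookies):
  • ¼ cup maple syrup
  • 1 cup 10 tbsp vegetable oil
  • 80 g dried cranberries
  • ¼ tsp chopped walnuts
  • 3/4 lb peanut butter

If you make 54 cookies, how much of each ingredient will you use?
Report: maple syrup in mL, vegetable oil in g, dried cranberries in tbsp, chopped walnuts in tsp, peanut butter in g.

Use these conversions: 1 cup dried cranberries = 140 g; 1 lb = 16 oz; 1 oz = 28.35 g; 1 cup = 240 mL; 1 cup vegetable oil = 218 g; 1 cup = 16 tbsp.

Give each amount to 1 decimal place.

maple syrup: 270.0 mL; vegetable oil: 1594.1 g; dried cranberries: 41.1 tbsp; chopped walnuts: 1.1 tsp; peanut butter: 1530.9 g

Scaling factor: 54/12 = 9/2 = 4.5.
maple syrup: 0.25 cup × 9/2 × 240 mL/cup = 270.0 mL
vegetable oil: (1 cup + 10 tbsp = 1.625 cup) × 9/2 × 218 g/cup ≈ 1594.1 g
dried cranberries: 80 g × 9/2 ÷ 140 g/cup × 16 tbsp/cup ≈ 41.1 tbsp
chopped walnuts: 0.25 tsp × 9/2 ≈ 1.1 tsp
peanut butter: 0.75 lb × 9/2 × 16 oz/lb × 28.35 g/oz = 1530.9 g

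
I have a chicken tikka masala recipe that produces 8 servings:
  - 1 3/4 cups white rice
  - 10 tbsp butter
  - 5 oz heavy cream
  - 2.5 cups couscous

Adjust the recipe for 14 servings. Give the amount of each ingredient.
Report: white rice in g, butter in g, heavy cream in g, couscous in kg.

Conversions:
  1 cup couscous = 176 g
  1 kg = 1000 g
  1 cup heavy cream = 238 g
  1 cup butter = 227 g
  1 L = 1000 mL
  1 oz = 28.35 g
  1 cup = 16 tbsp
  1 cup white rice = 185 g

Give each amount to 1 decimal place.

Scaling factor: 14/8 = 7/4 = 1.75.
white rice: 1.75 cup × 7/4 × 185 g/cup ≈ 566.6 g
butter: 10 tbsp × 7/4 ÷ 16 tbsp/cup × 227 g/cup ≈ 248.3 g
heavy cream: 5 oz × 7/4 × 28.35 g/oz ≈ 248.1 g
couscous: 2.5 cup × 7/4 × 176 g/cup ÷ 1000 g/kg ≈ 0.8 kg

white rice: 566.6 g; butter: 248.3 g; heavy cream: 248.1 g; couscous: 0.8 kg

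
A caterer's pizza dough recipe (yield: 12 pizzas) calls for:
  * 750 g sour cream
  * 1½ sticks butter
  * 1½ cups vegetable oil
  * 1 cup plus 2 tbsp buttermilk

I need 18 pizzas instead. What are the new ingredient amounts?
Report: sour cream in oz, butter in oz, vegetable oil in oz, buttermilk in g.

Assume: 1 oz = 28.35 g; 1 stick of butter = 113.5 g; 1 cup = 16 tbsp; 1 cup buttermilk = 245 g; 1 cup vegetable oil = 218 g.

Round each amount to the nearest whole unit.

sour cream: 40 oz; butter: 9 oz; vegetable oil: 17 oz; buttermilk: 413 g

Scaling factor: 18/12 = 3/2 = 1.5.
sour cream: 750 g × 3/2 ÷ 28.35 g/oz ≈ 40 oz
butter: 1.5 stick × 3/2 × 113.5 g/stick ÷ 28.35 g/oz ≈ 9 oz
vegetable oil: 1.5 cup × 3/2 × 218 g/cup ÷ 28.35 g/oz ≈ 17 oz
buttermilk: (1 cup + 2 tbsp = 1.125 cup) × 3/2 × 245 g/cup ≈ 413 g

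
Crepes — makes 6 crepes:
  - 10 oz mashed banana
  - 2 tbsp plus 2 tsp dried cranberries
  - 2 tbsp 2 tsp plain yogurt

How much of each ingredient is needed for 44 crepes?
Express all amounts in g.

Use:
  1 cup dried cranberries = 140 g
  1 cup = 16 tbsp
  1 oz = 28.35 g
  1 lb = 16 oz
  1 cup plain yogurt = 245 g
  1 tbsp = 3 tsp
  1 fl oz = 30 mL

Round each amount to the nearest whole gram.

Scaling factor: 44/6 = 22/3.
mashed banana: 10 oz × 22/3 × 28.35 g/oz = 2079 g
dried cranberries: (2 tbsp + 2 tsp = 8/3 tbsp) × 22/3 ÷ 16 tbsp/cup × 140 g/cup ≈ 171 g
plain yogurt: (2 tbsp + 2 tsp = 8/3 tbsp) × 22/3 ÷ 16 tbsp/cup × 245 g/cup ≈ 299 g

mashed banana: 2079 g; dried cranberries: 171 g; plain yogurt: 299 g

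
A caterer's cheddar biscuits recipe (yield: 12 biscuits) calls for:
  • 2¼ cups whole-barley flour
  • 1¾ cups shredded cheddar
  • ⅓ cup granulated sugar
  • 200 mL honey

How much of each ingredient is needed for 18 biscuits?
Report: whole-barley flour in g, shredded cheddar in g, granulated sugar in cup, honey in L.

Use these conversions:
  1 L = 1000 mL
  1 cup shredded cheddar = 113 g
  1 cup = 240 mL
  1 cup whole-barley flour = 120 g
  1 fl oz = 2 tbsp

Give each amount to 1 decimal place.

Scaling factor: 18/12 = 3/2 = 1.5.
whole-barley flour: 2.25 cup × 3/2 × 120 g/cup = 405.0 g
shredded cheddar: 1.75 cup × 3/2 × 113 g/cup ≈ 296.6 g
granulated sugar: 1/3 cup × 3/2 = 0.5 cup
honey: 200 mL × 3/2 ÷ 1000 mL/L = 0.3 L

whole-barley flour: 405.0 g; shredded cheddar: 296.6 g; granulated sugar: 0.5 cup; honey: 0.3 L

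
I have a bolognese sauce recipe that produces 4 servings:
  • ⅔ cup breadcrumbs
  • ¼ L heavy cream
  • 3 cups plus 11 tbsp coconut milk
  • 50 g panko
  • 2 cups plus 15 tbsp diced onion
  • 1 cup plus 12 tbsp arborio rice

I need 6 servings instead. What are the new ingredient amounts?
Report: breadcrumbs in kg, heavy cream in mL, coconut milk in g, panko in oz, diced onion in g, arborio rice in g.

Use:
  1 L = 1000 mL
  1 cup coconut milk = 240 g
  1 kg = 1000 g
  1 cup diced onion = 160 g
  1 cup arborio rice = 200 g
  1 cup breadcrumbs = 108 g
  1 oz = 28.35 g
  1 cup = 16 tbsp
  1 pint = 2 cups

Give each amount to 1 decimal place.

Scaling factor: 6/4 = 3/2 = 1.5.
breadcrumbs: 2/3 cup × 3/2 × 108 g/cup ÷ 1000 g/kg ≈ 0.1 kg
heavy cream: 0.25 L × 3/2 × 1000 mL/L = 375.0 mL
coconut milk: (3 cup + 11 tbsp = 3.6875 cup) × 3/2 × 240 g/cup = 1327.5 g
panko: 50 g × 3/2 ÷ 28.35 g/oz ≈ 2.6 oz
diced onion: (2 cup + 15 tbsp = 2.9375 cup) × 3/2 × 160 g/cup = 705.0 g
arborio rice: (1 cup + 12 tbsp = 1.75 cup) × 3/2 × 200 g/cup = 525.0 g

breadcrumbs: 0.1 kg; heavy cream: 375.0 mL; coconut milk: 1327.5 g; panko: 2.6 oz; diced onion: 705.0 g; arborio rice: 525.0 g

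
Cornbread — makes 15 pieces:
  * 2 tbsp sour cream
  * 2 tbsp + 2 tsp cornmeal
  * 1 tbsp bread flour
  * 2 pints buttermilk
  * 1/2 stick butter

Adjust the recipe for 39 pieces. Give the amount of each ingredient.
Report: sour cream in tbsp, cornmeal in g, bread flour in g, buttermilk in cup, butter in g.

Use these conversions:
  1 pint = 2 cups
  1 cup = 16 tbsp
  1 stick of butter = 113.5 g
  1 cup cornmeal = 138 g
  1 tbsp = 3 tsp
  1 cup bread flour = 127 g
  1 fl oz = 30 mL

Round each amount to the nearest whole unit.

sour cream: 5 tbsp; cornmeal: 60 g; bread flour: 21 g; buttermilk: 10 cup; butter: 148 g

Scaling factor: 39/15 = 13/5 = 2.6.
sour cream: 2 tbsp × 13/5 ≈ 5 tbsp
cornmeal: (2 tbsp + 2 tsp = 8/3 tbsp) × 13/5 ÷ 16 tbsp/cup × 138 g/cup ≈ 60 g
bread flour: 1 tbsp × 13/5 ÷ 16 tbsp/cup × 127 g/cup ≈ 21 g
buttermilk: 2 pint × 13/5 × 2 cup/pint ≈ 10 cup
butter: 0.5 stick × 13/5 × 113.5 g/stick ≈ 148 g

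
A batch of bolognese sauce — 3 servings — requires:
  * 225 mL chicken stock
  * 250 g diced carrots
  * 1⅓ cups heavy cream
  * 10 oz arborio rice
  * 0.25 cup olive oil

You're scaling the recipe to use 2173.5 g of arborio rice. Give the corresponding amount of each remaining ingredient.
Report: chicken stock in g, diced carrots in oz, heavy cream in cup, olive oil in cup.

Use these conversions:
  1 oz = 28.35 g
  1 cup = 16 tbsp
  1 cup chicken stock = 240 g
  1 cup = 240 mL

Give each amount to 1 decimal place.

The original recipe has 283.5 g of arborio rice, so the scaling factor is 2173.5 ÷ 283.5 = 23/3.
chicken stock: 225 mL × 23/3 ÷ 240 mL/cup × 240 g/cup = 1725.0 g
diced carrots: 250 g × 23/3 ÷ 28.35 g/oz ≈ 67.6 oz
heavy cream: 4/3 cup × 23/3 ≈ 10.2 cup
olive oil: 0.25 cup × 23/3 ≈ 1.9 cup

chicken stock: 1725.0 g; diced carrots: 67.6 oz; heavy cream: 10.2 cup; olive oil: 1.9 cup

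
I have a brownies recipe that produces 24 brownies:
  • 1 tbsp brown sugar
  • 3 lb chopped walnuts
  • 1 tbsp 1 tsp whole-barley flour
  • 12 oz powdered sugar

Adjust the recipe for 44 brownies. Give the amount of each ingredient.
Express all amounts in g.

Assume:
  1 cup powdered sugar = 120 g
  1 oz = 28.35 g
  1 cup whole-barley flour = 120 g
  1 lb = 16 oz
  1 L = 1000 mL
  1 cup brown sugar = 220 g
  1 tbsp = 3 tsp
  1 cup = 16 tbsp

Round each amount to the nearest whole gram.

Scaling factor: 44/24 = 11/6.
brown sugar: 1 tbsp × 11/6 ÷ 16 tbsp/cup × 220 g/cup ≈ 25 g
chopped walnuts: 3 lb × 11/6 × 16 oz/lb × 28.35 g/oz ≈ 2495 g
whole-barley flour: (1 tbsp + 1 tsp = 4/3 tbsp) × 11/6 ÷ 16 tbsp/cup × 120 g/cup ≈ 18 g
powdered sugar: 12 oz × 11/6 × 28.35 g/oz ≈ 624 g

brown sugar: 25 g; chopped walnuts: 2495 g; whole-barley flour: 18 g; powdered sugar: 624 g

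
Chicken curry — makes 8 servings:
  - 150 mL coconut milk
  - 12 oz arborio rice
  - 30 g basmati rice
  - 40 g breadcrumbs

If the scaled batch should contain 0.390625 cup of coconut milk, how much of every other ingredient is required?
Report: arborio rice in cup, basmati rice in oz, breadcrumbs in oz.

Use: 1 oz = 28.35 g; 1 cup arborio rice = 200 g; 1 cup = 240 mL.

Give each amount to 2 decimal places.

arborio rice: 1.06 cup; basmati rice: 0.66 oz; breadcrumbs: 0.88 oz

The original recipe has 0.625 cup of coconut milk, so the scaling factor is 0.390625 ÷ 0.625 = 5/8 = 0.625.
arborio rice: 12 oz × 5/8 × 28.35 g/oz ÷ 200 g/cup ≈ 1.06 cup
basmati rice: 30 g × 5/8 ÷ 28.35 g/oz ≈ 0.66 oz
breadcrumbs: 40 g × 5/8 ÷ 28.35 g/oz ≈ 0.88 oz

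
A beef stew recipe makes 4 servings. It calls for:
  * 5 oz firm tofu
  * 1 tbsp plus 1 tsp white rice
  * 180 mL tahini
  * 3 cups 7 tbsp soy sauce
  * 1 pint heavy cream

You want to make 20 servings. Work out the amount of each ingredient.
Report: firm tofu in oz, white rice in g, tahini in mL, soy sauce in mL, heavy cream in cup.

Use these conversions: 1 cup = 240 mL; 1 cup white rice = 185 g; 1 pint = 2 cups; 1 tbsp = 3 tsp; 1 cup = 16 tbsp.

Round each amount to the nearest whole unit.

Scaling factor: 20/4 = 5.
firm tofu: 5 oz × 5 = 25 oz
white rice: (1 tbsp + 1 tsp = 4/3 tbsp) × 5 ÷ 16 tbsp/cup × 185 g/cup ≈ 77 g
tahini: 180 mL × 5 = 900 mL
soy sauce: (3 cup + 7 tbsp = 3.4375 cup) × 5 × 240 mL/cup = 4125 mL
heavy cream: 1 pint × 5 × 2 cup/pint = 10 cup

firm tofu: 25 oz; white rice: 77 g; tahini: 900 mL; soy sauce: 4125 mL; heavy cream: 10 cup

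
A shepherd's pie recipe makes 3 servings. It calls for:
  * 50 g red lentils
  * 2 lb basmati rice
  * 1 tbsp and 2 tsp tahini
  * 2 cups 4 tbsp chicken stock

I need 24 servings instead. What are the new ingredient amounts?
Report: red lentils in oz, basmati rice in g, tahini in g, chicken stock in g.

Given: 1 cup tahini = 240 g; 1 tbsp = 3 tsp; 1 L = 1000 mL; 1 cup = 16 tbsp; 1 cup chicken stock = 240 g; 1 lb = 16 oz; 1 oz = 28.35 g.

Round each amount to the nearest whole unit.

Scaling factor: 24/3 = 8.
red lentils: 50 g × 8 ÷ 28.35 g/oz ≈ 14 oz
basmati rice: 2 lb × 8 × 16 oz/lb × 28.35 g/oz ≈ 7258 g
tahini: (1 tbsp + 2 tsp = 5/3 tbsp) × 8 ÷ 16 tbsp/cup × 240 g/cup = 200 g
chicken stock: (2 cup + 4 tbsp = 2.25 cup) × 8 × 240 g/cup = 4320 g

red lentils: 14 oz; basmati rice: 7258 g; tahini: 200 g; chicken stock: 4320 g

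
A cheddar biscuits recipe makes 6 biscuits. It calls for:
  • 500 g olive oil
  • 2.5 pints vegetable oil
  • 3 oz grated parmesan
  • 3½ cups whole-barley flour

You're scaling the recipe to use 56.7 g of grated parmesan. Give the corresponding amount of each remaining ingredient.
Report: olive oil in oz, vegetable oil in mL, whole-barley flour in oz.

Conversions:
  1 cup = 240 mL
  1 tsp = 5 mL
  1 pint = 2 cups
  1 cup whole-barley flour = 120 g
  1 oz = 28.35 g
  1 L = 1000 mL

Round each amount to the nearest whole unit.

olive oil: 12 oz; vegetable oil: 800 mL; whole-barley flour: 10 oz

The original recipe has 85.05 g of grated parmesan, so the scaling factor is 56.7 ÷ 85.05 = 2/3.
olive oil: 500 g × 2/3 ÷ 28.35 g/oz ≈ 12 oz
vegetable oil: 2.5 pint × 2/3 × 2 cup/pint × 240 mL/cup = 800 mL
whole-barley flour: 3.5 cup × 2/3 × 120 g/cup ÷ 28.35 g/oz ≈ 10 oz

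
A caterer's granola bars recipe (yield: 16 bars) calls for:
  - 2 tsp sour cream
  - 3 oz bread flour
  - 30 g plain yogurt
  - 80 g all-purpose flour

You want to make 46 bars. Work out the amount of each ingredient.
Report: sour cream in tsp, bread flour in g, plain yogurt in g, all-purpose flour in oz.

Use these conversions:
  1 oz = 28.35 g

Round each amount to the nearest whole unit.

sour cream: 6 tsp; bread flour: 245 g; plain yogurt: 86 g; all-purpose flour: 8 oz

Scaling factor: 46/16 = 23/8 = 2.875.
sour cream: 2 tsp × 23/8 ≈ 6 tsp
bread flour: 3 oz × 23/8 × 28.35 g/oz ≈ 245 g
plain yogurt: 30 g × 23/8 ≈ 86 g
all-purpose flour: 80 g × 23/8 ÷ 28.35 g/oz ≈ 8 oz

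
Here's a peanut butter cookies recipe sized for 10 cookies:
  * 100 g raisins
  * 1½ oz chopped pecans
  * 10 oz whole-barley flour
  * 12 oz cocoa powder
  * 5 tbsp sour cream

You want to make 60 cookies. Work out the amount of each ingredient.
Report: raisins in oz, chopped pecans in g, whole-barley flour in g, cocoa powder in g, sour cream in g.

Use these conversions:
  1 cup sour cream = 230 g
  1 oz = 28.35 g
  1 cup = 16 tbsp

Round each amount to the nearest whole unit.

Scaling factor: 60/10 = 6.
raisins: 100 g × 6 ÷ 28.35 g/oz ≈ 21 oz
chopped pecans: 1.5 oz × 6 × 28.35 g/oz ≈ 255 g
whole-barley flour: 10 oz × 6 × 28.35 g/oz = 1701 g
cocoa powder: 12 oz × 6 × 28.35 g/oz ≈ 2041 g
sour cream: 5 tbsp × 6 ÷ 16 tbsp/cup × 230 g/cup ≈ 431 g

raisins: 21 oz; chopped pecans: 255 g; whole-barley flour: 1701 g; cocoa powder: 2041 g; sour cream: 431 g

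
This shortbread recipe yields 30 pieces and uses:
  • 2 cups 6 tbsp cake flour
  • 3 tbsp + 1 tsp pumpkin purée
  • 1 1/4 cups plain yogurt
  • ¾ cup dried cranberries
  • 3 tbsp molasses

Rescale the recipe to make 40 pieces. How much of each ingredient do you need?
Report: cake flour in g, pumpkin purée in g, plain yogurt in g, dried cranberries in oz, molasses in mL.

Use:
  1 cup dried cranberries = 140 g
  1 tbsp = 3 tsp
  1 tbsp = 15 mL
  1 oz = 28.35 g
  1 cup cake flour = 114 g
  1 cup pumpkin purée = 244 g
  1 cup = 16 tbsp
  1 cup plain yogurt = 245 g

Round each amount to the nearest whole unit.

Scaling factor: 40/30 = 4/3.
cake flour: (2 cup + 6 tbsp = 2.375 cup) × 4/3 × 114 g/cup = 361 g
pumpkin purée: (3 tbsp + 1 tsp = 10/3 tbsp) × 4/3 ÷ 16 tbsp/cup × 244 g/cup ≈ 68 g
plain yogurt: 1.25 cup × 4/3 × 245 g/cup ≈ 408 g
dried cranberries: 0.75 cup × 4/3 × 140 g/cup ÷ 28.35 g/oz ≈ 5 oz
molasses: 3 tbsp × 4/3 × 15 mL/tbsp = 60 mL

cake flour: 361 g; pumpkin purée: 68 g; plain yogurt: 408 g; dried cranberries: 5 oz; molasses: 60 mL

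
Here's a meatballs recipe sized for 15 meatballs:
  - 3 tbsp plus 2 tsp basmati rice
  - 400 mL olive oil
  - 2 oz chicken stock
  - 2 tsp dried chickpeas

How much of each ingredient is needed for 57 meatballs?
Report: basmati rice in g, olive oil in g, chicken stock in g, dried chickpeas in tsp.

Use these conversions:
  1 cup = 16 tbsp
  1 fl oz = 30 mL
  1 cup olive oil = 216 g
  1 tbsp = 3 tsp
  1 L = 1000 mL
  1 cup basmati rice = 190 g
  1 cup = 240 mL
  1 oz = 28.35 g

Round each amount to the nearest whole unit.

basmati rice: 165 g; olive oil: 1368 g; chicken stock: 215 g; dried chickpeas: 8 tsp

Scaling factor: 57/15 = 19/5 = 3.8.
basmati rice: (3 tbsp + 2 tsp = 11/3 tbsp) × 19/5 ÷ 16 tbsp/cup × 190 g/cup ≈ 165 g
olive oil: 400 mL × 19/5 ÷ 240 mL/cup × 216 g/cup = 1368 g
chicken stock: 2 oz × 19/5 × 28.35 g/oz ≈ 215 g
dried chickpeas: 2 tsp × 19/5 ≈ 8 tsp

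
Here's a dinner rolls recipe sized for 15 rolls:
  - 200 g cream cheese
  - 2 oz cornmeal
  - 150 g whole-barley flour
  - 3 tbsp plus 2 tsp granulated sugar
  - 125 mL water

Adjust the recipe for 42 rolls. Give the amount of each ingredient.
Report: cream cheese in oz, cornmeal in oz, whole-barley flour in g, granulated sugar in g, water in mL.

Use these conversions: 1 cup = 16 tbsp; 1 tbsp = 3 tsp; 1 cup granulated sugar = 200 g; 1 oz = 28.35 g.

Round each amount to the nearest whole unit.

cream cheese: 20 oz; cornmeal: 6 oz; whole-barley flour: 420 g; granulated sugar: 128 g; water: 350 mL

Scaling factor: 42/15 = 14/5 = 2.8.
cream cheese: 200 g × 14/5 ÷ 28.35 g/oz ≈ 20 oz
cornmeal: 2 oz × 14/5 ≈ 6 oz
whole-barley flour: 150 g × 14/5 = 420 g
granulated sugar: (3 tbsp + 2 tsp = 11/3 tbsp) × 14/5 ÷ 16 tbsp/cup × 200 g/cup ≈ 128 g
water: 125 mL × 14/5 = 350 mL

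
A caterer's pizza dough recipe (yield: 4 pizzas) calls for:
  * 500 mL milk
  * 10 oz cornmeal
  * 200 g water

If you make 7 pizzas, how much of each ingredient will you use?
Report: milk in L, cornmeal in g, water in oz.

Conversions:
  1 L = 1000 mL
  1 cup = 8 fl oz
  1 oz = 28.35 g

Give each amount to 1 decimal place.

Scaling factor: 7/4 = 1.75.
milk: 500 mL × 7/4 ÷ 1000 mL/L ≈ 0.9 L
cornmeal: 10 oz × 7/4 × 28.35 g/oz ≈ 496.1 g
water: 200 g × 7/4 ÷ 28.35 g/oz ≈ 12.3 oz

milk: 0.9 L; cornmeal: 496.1 g; water: 12.3 oz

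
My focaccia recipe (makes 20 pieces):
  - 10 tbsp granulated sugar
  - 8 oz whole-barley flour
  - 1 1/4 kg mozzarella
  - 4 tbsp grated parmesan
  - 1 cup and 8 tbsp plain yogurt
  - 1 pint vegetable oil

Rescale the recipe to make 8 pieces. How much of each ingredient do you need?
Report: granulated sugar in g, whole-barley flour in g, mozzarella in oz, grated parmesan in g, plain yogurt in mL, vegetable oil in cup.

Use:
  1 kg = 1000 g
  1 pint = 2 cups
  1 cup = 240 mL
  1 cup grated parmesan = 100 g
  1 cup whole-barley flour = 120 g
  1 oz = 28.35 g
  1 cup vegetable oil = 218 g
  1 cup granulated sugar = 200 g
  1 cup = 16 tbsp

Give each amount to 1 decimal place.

granulated sugar: 50.0 g; whole-barley flour: 90.7 g; mozzarella: 17.6 oz; grated parmesan: 10.0 g; plain yogurt: 144.0 mL; vegetable oil: 0.8 cup

Scaling factor: 8/20 = 2/5 = 0.4.
granulated sugar: 10 tbsp × 2/5 ÷ 16 tbsp/cup × 200 g/cup = 50.0 g
whole-barley flour: 8 oz × 2/5 × 28.35 g/oz ≈ 90.7 g
mozzarella: 1.25 kg × 2/5 × 1000 g/kg ÷ 28.35 g/oz ≈ 17.6 oz
grated parmesan: 4 tbsp × 2/5 ÷ 16 tbsp/cup × 100 g/cup = 10.0 g
plain yogurt: (1 cup + 8 tbsp = 1.5 cup) × 2/5 × 240 mL/cup = 144.0 mL
vegetable oil: 1 pint × 2/5 × 2 cup/pint = 0.8 cup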